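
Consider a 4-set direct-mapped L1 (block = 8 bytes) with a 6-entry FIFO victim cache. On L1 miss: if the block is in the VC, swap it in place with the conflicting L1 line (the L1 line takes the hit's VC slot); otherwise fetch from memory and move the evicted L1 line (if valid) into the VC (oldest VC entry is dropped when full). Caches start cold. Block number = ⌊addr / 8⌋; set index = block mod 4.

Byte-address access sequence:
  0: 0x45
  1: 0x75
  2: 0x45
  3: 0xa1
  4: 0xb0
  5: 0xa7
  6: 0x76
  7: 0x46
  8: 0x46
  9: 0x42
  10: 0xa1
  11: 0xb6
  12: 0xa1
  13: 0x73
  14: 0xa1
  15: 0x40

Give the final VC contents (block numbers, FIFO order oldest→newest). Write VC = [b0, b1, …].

  [0] addr=0x45 blk=8 s=0: MISS | VC []
  [1] addr=0x75 blk=14 s=2: MISS | VC []
  [2] addr=0x45 blk=8 s=0: L1-HIT | VC []
  [3] addr=0xa1 blk=20 s=0: MISS | VC [8]
  [4] addr=0xb0 blk=22 s=2: MISS | VC [8, 14]
  [5] addr=0xa7 blk=20 s=0: L1-HIT | VC [8, 14]
  [6] addr=0x76 blk=14 s=2: VC-HIT | VC [8, 22]
  [7] addr=0x46 blk=8 s=0: VC-HIT | VC [20, 22]
  [8] addr=0x46 blk=8 s=0: L1-HIT | VC [20, 22]
  [9] addr=0x42 blk=8 s=0: L1-HIT | VC [20, 22]
  [10] addr=0xa1 blk=20 s=0: VC-HIT | VC [8, 22]
  [11] addr=0xb6 blk=22 s=2: VC-HIT | VC [8, 14]
  [12] addr=0xa1 blk=20 s=0: L1-HIT | VC [8, 14]
  [13] addr=0x73 blk=14 s=2: VC-HIT | VC [8, 22]
  [14] addr=0xa1 blk=20 s=0: L1-HIT | VC [8, 22]
  [15] addr=0x40 blk=8 s=0: VC-HIT | VC [20, 22]

VC = [20, 22]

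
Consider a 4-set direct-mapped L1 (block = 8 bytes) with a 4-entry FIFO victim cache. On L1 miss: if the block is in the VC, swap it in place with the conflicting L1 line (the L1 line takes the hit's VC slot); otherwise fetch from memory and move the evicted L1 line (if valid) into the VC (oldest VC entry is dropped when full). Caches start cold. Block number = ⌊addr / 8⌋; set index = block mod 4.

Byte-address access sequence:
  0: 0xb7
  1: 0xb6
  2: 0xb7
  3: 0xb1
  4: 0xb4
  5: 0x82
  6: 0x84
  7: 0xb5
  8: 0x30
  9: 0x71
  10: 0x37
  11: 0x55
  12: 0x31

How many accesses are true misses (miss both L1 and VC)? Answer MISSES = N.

#0 0xb7→b22/s2 MISS; vc=[]
#1 0xb6→b22/s2 L1-HIT; vc=[]
#2 0xb7→b22/s2 L1-HIT; vc=[]
#3 0xb1→b22/s2 L1-HIT; vc=[]
#4 0xb4→b22/s2 L1-HIT; vc=[]
#5 0x82→b16/s0 MISS; vc=[]
#6 0x84→b16/s0 L1-HIT; vc=[]
#7 0xb5→b22/s2 L1-HIT; vc=[]
#8 0x30→b6/s2 MISS; vc=[22]
#9 0x71→b14/s2 MISS; vc=[22,6]
#10 0x37→b6/s2 VC-HIT; vc=[22,14]
#11 0x55→b10/s2 MISS; vc=[22,14,6]
#12 0x31→b6/s2 VC-HIT; vc=[22,14,10]

MISSES = 5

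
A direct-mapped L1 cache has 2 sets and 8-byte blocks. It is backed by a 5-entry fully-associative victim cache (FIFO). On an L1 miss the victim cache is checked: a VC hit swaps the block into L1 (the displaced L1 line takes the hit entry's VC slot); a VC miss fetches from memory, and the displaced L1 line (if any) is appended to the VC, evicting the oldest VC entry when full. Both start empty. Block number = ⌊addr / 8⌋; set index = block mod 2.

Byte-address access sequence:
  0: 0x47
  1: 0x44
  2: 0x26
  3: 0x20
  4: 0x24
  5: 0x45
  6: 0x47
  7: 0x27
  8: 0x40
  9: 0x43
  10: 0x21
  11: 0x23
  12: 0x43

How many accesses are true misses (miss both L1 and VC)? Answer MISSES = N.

MISSES = 2

#0 0x47→b8/s0 MISS; vc=[]
#1 0x44→b8/s0 L1-HIT; vc=[]
#2 0x26→b4/s0 MISS; vc=[8]
#3 0x20→b4/s0 L1-HIT; vc=[8]
#4 0x24→b4/s0 L1-HIT; vc=[8]
#5 0x45→b8/s0 VC-HIT; vc=[4]
#6 0x47→b8/s0 L1-HIT; vc=[4]
#7 0x27→b4/s0 VC-HIT; vc=[8]
#8 0x40→b8/s0 VC-HIT; vc=[4]
#9 0x43→b8/s0 L1-HIT; vc=[4]
#10 0x21→b4/s0 VC-HIT; vc=[8]
#11 0x23→b4/s0 L1-HIT; vc=[8]
#12 0x43→b8/s0 VC-HIT; vc=[4]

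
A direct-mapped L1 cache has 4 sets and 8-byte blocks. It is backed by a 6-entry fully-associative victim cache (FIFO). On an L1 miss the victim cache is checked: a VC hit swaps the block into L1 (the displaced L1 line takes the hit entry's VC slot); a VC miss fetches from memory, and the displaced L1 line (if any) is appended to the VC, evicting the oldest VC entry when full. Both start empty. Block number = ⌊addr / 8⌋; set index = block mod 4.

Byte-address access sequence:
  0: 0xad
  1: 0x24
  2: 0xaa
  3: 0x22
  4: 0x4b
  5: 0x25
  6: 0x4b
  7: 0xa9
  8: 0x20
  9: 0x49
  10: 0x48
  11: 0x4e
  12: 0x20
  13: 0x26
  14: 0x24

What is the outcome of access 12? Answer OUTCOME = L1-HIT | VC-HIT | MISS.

OUTCOME = L1-HIT

0: 0xad (blk 21, set 1) → MISS  vc=[]
1: 0x24 (blk 4, set 0) → MISS  vc=[]
2: 0xaa (blk 21, set 1) → L1-HIT  vc=[]
3: 0x22 (blk 4, set 0) → L1-HIT  vc=[]
4: 0x4b (blk 9, set 1) → MISS  vc=[21]
5: 0x25 (blk 4, set 0) → L1-HIT  vc=[21]
6: 0x4b (blk 9, set 1) → L1-HIT  vc=[21]
7: 0xa9 (blk 21, set 1) → VC-HIT  vc=[9]
8: 0x20 (blk 4, set 0) → L1-HIT  vc=[9]
9: 0x49 (blk 9, set 1) → VC-HIT  vc=[21]
10: 0x48 (blk 9, set 1) → L1-HIT  vc=[21]
11: 0x4e (blk 9, set 1) → L1-HIT  vc=[21]
12: 0x20 (blk 4, set 0) → L1-HIT  vc=[21]
13: 0x26 (blk 4, set 0) → L1-HIT  vc=[21]
14: 0x24 (blk 4, set 0) → L1-HIT  vc=[21]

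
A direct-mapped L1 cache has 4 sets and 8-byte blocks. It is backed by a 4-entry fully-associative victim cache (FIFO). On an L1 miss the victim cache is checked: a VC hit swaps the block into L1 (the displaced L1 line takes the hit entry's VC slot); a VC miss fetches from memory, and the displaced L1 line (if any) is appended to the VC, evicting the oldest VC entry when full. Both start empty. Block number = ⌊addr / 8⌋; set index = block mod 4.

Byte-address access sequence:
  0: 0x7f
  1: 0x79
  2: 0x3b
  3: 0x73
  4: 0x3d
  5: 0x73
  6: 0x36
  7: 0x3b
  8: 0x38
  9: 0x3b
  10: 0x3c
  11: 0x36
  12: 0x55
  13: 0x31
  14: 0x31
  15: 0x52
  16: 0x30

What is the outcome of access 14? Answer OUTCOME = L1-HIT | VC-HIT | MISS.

OUTCOME = L1-HIT

#0 0x7f→b15/s3 MISS; vc=[]
#1 0x79→b15/s3 L1-HIT; vc=[]
#2 0x3b→b7/s3 MISS; vc=[15]
#3 0x73→b14/s2 MISS; vc=[15]
#4 0x3d→b7/s3 L1-HIT; vc=[15]
#5 0x73→b14/s2 L1-HIT; vc=[15]
#6 0x36→b6/s2 MISS; vc=[15,14]
#7 0x3b→b7/s3 L1-HIT; vc=[15,14]
#8 0x38→b7/s3 L1-HIT; vc=[15,14]
#9 0x3b→b7/s3 L1-HIT; vc=[15,14]
#10 0x3c→b7/s3 L1-HIT; vc=[15,14]
#11 0x36→b6/s2 L1-HIT; vc=[15,14]
#12 0x55→b10/s2 MISS; vc=[15,14,6]
#13 0x31→b6/s2 VC-HIT; vc=[15,14,10]
#14 0x31→b6/s2 L1-HIT; vc=[15,14,10]
#15 0x52→b10/s2 VC-HIT; vc=[15,14,6]
#16 0x30→b6/s2 VC-HIT; vc=[15,14,10]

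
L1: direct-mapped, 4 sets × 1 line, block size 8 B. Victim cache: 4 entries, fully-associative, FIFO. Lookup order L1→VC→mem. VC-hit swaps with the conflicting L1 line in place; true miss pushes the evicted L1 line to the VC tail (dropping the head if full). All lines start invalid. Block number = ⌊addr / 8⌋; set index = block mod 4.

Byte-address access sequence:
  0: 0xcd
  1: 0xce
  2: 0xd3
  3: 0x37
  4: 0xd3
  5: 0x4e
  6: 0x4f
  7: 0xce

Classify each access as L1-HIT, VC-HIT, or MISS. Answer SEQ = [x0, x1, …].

SEQ = [MISS, L1-HIT, MISS, MISS, VC-HIT, MISS, L1-HIT, VC-HIT]

  [0] addr=0xcd blk=25 s=1: MISS | VC []
  [1] addr=0xce blk=25 s=1: L1-HIT | VC []
  [2] addr=0xd3 blk=26 s=2: MISS | VC []
  [3] addr=0x37 blk=6 s=2: MISS | VC [26]
  [4] addr=0xd3 blk=26 s=2: VC-HIT | VC [6]
  [5] addr=0x4e blk=9 s=1: MISS | VC [6, 25]
  [6] addr=0x4f blk=9 s=1: L1-HIT | VC [6, 25]
  [7] addr=0xce blk=25 s=1: VC-HIT | VC [6, 9]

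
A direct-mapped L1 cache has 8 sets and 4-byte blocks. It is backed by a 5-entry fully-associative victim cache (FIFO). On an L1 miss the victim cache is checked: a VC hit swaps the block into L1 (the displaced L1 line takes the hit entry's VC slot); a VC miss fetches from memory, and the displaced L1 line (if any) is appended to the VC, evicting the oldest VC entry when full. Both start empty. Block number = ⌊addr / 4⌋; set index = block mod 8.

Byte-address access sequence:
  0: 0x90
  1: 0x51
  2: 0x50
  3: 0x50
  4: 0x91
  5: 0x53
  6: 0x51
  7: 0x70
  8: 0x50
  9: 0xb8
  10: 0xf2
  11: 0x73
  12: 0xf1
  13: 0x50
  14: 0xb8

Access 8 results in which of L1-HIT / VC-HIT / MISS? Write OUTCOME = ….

OUTCOME = VC-HIT

  [0] addr=0x90 blk=36 s=4: MISS | VC []
  [1] addr=0x51 blk=20 s=4: MISS | VC [36]
  [2] addr=0x50 blk=20 s=4: L1-HIT | VC [36]
  [3] addr=0x50 blk=20 s=4: L1-HIT | VC [36]
  [4] addr=0x91 blk=36 s=4: VC-HIT | VC [20]
  [5] addr=0x53 blk=20 s=4: VC-HIT | VC [36]
  [6] addr=0x51 blk=20 s=4: L1-HIT | VC [36]
  [7] addr=0x70 blk=28 s=4: MISS | VC [36, 20]
  [8] addr=0x50 blk=20 s=4: VC-HIT | VC [36, 28]
  [9] addr=0xb8 blk=46 s=6: MISS | VC [36, 28]
  [10] addr=0xf2 blk=60 s=4: MISS | VC [36, 28, 20]
  [11] addr=0x73 blk=28 s=4: VC-HIT | VC [36, 60, 20]
  [12] addr=0xf1 blk=60 s=4: VC-HIT | VC [36, 28, 20]
  [13] addr=0x50 blk=20 s=4: VC-HIT | VC [36, 28, 60]
  [14] addr=0xb8 blk=46 s=6: L1-HIT | VC [36, 28, 60]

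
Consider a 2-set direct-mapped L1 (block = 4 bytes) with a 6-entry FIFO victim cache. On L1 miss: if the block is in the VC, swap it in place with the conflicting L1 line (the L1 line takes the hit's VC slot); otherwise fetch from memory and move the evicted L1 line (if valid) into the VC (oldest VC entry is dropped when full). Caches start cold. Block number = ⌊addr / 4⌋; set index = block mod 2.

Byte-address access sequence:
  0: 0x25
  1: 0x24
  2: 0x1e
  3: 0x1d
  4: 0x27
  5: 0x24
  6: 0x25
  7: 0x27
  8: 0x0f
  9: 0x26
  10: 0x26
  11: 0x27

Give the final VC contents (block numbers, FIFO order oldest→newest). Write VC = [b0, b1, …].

  [0] addr=0x25 blk=9 s=1: MISS | VC []
  [1] addr=0x24 blk=9 s=1: L1-HIT | VC []
  [2] addr=0x1e blk=7 s=1: MISS | VC [9]
  [3] addr=0x1d blk=7 s=1: L1-HIT | VC [9]
  [4] addr=0x27 blk=9 s=1: VC-HIT | VC [7]
  [5] addr=0x24 blk=9 s=1: L1-HIT | VC [7]
  [6] addr=0x25 blk=9 s=1: L1-HIT | VC [7]
  [7] addr=0x27 blk=9 s=1: L1-HIT | VC [7]
  [8] addr=0xf blk=3 s=1: MISS | VC [7, 9]
  [9] addr=0x26 blk=9 s=1: VC-HIT | VC [7, 3]
  [10] addr=0x26 blk=9 s=1: L1-HIT | VC [7, 3]
  [11] addr=0x27 blk=9 s=1: L1-HIT | VC [7, 3]

VC = [7, 3]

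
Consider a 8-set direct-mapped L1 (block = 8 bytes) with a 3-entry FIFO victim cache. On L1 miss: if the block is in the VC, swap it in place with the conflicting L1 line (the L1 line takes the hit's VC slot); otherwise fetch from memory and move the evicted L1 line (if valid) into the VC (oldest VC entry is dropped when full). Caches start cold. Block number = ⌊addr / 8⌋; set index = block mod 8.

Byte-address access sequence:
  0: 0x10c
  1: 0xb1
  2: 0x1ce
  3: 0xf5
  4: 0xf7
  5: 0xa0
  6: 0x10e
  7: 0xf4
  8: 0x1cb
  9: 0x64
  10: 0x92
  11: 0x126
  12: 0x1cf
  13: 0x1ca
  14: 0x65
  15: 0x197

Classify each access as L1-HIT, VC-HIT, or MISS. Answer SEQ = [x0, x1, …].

0: 0x10c (blk 33, set 1) → MISS  vc=[]
1: 0xb1 (blk 22, set 6) → MISS  vc=[]
2: 0x1ce (blk 57, set 1) → MISS  vc=[33]
3: 0xf5 (blk 30, set 6) → MISS  vc=[33, 22]
4: 0xf7 (blk 30, set 6) → L1-HIT  vc=[33, 22]
5: 0xa0 (blk 20, set 4) → MISS  vc=[33, 22]
6: 0x10e (blk 33, set 1) → VC-HIT  vc=[57, 22]
7: 0xf4 (blk 30, set 6) → L1-HIT  vc=[57, 22]
8: 0x1cb (blk 57, set 1) → VC-HIT  vc=[33, 22]
9: 0x64 (blk 12, set 4) → MISS  vc=[33, 22, 20]
10: 0x92 (blk 18, set 2) → MISS  vc=[33, 22, 20]
11: 0x126 (blk 36, set 4) → MISS  vc=[22, 20, 12]
12: 0x1cf (blk 57, set 1) → L1-HIT  vc=[22, 20, 12]
13: 0x1ca (blk 57, set 1) → L1-HIT  vc=[22, 20, 12]
14: 0x65 (blk 12, set 4) → VC-HIT  vc=[22, 20, 36]
15: 0x197 (blk 50, set 2) → MISS  vc=[20, 36, 18]

SEQ = [MISS, MISS, MISS, MISS, L1-HIT, MISS, VC-HIT, L1-HIT, VC-HIT, MISS, MISS, MISS, L1-HIT, L1-HIT, VC-HIT, MISS]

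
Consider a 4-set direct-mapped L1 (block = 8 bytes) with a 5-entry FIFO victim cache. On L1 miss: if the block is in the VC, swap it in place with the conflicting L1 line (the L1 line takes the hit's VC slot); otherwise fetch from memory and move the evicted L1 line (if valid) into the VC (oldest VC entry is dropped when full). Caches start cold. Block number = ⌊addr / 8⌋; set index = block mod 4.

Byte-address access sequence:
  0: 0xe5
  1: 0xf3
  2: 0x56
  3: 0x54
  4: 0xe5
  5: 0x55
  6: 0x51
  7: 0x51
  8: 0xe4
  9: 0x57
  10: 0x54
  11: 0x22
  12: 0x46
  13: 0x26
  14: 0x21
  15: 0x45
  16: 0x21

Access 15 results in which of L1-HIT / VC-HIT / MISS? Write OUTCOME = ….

OUTCOME = VC-HIT

  [0] addr=0xe5 blk=28 s=0: MISS | VC []
  [1] addr=0xf3 blk=30 s=2: MISS | VC []
  [2] addr=0x56 blk=10 s=2: MISS | VC [30]
  [3] addr=0x54 blk=10 s=2: L1-HIT | VC [30]
  [4] addr=0xe5 blk=28 s=0: L1-HIT | VC [30]
  [5] addr=0x55 blk=10 s=2: L1-HIT | VC [30]
  [6] addr=0x51 blk=10 s=2: L1-HIT | VC [30]
  [7] addr=0x51 blk=10 s=2: L1-HIT | VC [30]
  [8] addr=0xe4 blk=28 s=0: L1-HIT | VC [30]
  [9] addr=0x57 blk=10 s=2: L1-HIT | VC [30]
  [10] addr=0x54 blk=10 s=2: L1-HIT | VC [30]
  [11] addr=0x22 blk=4 s=0: MISS | VC [30, 28]
  [12] addr=0x46 blk=8 s=0: MISS | VC [30, 28, 4]
  [13] addr=0x26 blk=4 s=0: VC-HIT | VC [30, 28, 8]
  [14] addr=0x21 blk=4 s=0: L1-HIT | VC [30, 28, 8]
  [15] addr=0x45 blk=8 s=0: VC-HIT | VC [30, 28, 4]
  [16] addr=0x21 blk=4 s=0: VC-HIT | VC [30, 28, 8]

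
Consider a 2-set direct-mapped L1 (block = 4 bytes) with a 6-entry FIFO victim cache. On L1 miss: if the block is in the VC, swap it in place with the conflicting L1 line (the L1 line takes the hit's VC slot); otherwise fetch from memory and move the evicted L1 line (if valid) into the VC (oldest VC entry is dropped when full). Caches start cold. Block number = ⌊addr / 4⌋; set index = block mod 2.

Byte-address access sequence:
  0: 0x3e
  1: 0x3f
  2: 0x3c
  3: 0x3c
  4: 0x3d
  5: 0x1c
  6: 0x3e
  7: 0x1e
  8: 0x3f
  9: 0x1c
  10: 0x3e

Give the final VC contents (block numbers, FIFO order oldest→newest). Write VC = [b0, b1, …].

0: 0x3e (blk 15, set 1) → MISS  vc=[]
1: 0x3f (blk 15, set 1) → L1-HIT  vc=[]
2: 0x3c (blk 15, set 1) → L1-HIT  vc=[]
3: 0x3c (blk 15, set 1) → L1-HIT  vc=[]
4: 0x3d (blk 15, set 1) → L1-HIT  vc=[]
5: 0x1c (blk 7, set 1) → MISS  vc=[15]
6: 0x3e (blk 15, set 1) → VC-HIT  vc=[7]
7: 0x1e (blk 7, set 1) → VC-HIT  vc=[15]
8: 0x3f (blk 15, set 1) → VC-HIT  vc=[7]
9: 0x1c (blk 7, set 1) → VC-HIT  vc=[15]
10: 0x3e (blk 15, set 1) → VC-HIT  vc=[7]

VC = [7]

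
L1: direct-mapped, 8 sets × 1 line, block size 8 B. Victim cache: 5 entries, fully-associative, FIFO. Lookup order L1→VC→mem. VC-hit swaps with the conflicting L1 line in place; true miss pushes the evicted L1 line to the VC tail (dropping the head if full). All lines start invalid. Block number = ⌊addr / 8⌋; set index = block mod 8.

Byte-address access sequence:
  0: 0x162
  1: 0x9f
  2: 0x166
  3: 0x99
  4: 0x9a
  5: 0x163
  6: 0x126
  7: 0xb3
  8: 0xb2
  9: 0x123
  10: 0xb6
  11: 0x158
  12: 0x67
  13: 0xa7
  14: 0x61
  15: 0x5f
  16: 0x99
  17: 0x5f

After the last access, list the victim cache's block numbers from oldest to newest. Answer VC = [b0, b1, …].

#0 0x162→b44/s4 MISS; vc=[]
#1 0x9f→b19/s3 MISS; vc=[]
#2 0x166→b44/s4 L1-HIT; vc=[]
#3 0x99→b19/s3 L1-HIT; vc=[]
#4 0x9a→b19/s3 L1-HIT; vc=[]
#5 0x163→b44/s4 L1-HIT; vc=[]
#6 0x126→b36/s4 MISS; vc=[44]
#7 0xb3→b22/s6 MISS; vc=[44]
#8 0xb2→b22/s6 L1-HIT; vc=[44]
#9 0x123→b36/s4 L1-HIT; vc=[44]
#10 0xb6→b22/s6 L1-HIT; vc=[44]
#11 0x158→b43/s3 MISS; vc=[44,19]
#12 0x67→b12/s4 MISS; vc=[44,19,36]
#13 0xa7→b20/s4 MISS; vc=[44,19,36,12]
#14 0x61→b12/s4 VC-HIT; vc=[44,19,36,20]
#15 0x5f→b11/s3 MISS; vc=[44,19,36,20,43]
#16 0x99→b19/s3 VC-HIT; vc=[44,11,36,20,43]
#17 0x5f→b11/s3 VC-HIT; vc=[44,19,36,20,43]

VC = [44, 19, 36, 20, 43]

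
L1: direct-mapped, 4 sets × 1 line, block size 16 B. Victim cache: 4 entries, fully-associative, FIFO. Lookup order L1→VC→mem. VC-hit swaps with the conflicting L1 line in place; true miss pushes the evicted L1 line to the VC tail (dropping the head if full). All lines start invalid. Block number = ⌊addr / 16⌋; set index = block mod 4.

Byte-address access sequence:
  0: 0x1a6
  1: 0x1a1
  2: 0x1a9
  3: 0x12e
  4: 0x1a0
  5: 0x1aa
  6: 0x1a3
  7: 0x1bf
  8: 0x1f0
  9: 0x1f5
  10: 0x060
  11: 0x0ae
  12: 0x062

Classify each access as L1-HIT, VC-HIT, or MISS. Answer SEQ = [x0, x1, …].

SEQ = [MISS, L1-HIT, L1-HIT, MISS, VC-HIT, L1-HIT, L1-HIT, MISS, MISS, L1-HIT, MISS, MISS, VC-HIT]

  [0] addr=0x1a6 blk=26 s=2: MISS | VC []
  [1] addr=0x1a1 blk=26 s=2: L1-HIT | VC []
  [2] addr=0x1a9 blk=26 s=2: L1-HIT | VC []
  [3] addr=0x12e blk=18 s=2: MISS | VC [26]
  [4] addr=0x1a0 blk=26 s=2: VC-HIT | VC [18]
  [5] addr=0x1aa blk=26 s=2: L1-HIT | VC [18]
  [6] addr=0x1a3 blk=26 s=2: L1-HIT | VC [18]
  [7] addr=0x1bf blk=27 s=3: MISS | VC [18]
  [8] addr=0x1f0 blk=31 s=3: MISS | VC [18, 27]
  [9] addr=0x1f5 blk=31 s=3: L1-HIT | VC [18, 27]
  [10] addr=0x60 blk=6 s=2: MISS | VC [18, 27, 26]
  [11] addr=0xae blk=10 s=2: MISS | VC [18, 27, 26, 6]
  [12] addr=0x62 blk=6 s=2: VC-HIT | VC [18, 27, 26, 10]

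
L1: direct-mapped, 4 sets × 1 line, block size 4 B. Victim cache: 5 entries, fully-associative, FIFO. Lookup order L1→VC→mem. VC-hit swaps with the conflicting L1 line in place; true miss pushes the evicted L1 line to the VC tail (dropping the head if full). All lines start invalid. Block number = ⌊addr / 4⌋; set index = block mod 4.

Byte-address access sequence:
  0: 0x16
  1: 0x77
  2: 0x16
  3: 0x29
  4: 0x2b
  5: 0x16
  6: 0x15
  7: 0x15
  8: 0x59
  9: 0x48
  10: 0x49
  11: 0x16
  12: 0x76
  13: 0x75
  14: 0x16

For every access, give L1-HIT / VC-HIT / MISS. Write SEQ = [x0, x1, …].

  [0] addr=0x16 blk=5 s=1: MISS | VC []
  [1] addr=0x77 blk=29 s=1: MISS | VC [5]
  [2] addr=0x16 blk=5 s=1: VC-HIT | VC [29]
  [3] addr=0x29 blk=10 s=2: MISS | VC [29]
  [4] addr=0x2b blk=10 s=2: L1-HIT | VC [29]
  [5] addr=0x16 blk=5 s=1: L1-HIT | VC [29]
  [6] addr=0x15 blk=5 s=1: L1-HIT | VC [29]
  [7] addr=0x15 blk=5 s=1: L1-HIT | VC [29]
  [8] addr=0x59 blk=22 s=2: MISS | VC [29, 10]
  [9] addr=0x48 blk=18 s=2: MISS | VC [29, 10, 22]
  [10] addr=0x49 blk=18 s=2: L1-HIT | VC [29, 10, 22]
  [11] addr=0x16 blk=5 s=1: L1-HIT | VC [29, 10, 22]
  [12] addr=0x76 blk=29 s=1: VC-HIT | VC [5, 10, 22]
  [13] addr=0x75 blk=29 s=1: L1-HIT | VC [5, 10, 22]
  [14] addr=0x16 blk=5 s=1: VC-HIT | VC [29, 10, 22]

SEQ = [MISS, MISS, VC-HIT, MISS, L1-HIT, L1-HIT, L1-HIT, L1-HIT, MISS, MISS, L1-HIT, L1-HIT, VC-HIT, L1-HIT, VC-HIT]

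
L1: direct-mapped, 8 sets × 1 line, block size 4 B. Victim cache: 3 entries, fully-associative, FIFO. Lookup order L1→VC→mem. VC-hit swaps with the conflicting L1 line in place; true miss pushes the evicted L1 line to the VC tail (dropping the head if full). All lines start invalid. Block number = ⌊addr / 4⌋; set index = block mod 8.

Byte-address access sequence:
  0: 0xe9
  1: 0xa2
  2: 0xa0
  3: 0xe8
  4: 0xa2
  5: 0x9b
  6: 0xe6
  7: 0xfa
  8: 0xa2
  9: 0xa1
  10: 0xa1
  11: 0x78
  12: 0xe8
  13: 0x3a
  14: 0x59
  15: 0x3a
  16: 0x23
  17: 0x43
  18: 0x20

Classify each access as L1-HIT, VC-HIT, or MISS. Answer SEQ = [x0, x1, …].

#0 0xe9→b58/s2 MISS; vc=[]
#1 0xa2→b40/s0 MISS; vc=[]
#2 0xa0→b40/s0 L1-HIT; vc=[]
#3 0xe8→b58/s2 L1-HIT; vc=[]
#4 0xa2→b40/s0 L1-HIT; vc=[]
#5 0x9b→b38/s6 MISS; vc=[]
#6 0xe6→b57/s1 MISS; vc=[]
#7 0xfa→b62/s6 MISS; vc=[38]
#8 0xa2→b40/s0 L1-HIT; vc=[38]
#9 0xa1→b40/s0 L1-HIT; vc=[38]
#10 0xa1→b40/s0 L1-HIT; vc=[38]
#11 0x78→b30/s6 MISS; vc=[38,62]
#12 0xe8→b58/s2 L1-HIT; vc=[38,62]
#13 0x3a→b14/s6 MISS; vc=[38,62,30]
#14 0x59→b22/s6 MISS; vc=[62,30,14]
#15 0x3a→b14/s6 VC-HIT; vc=[62,30,22]
#16 0x23→b8/s0 MISS; vc=[30,22,40]
#17 0x43→b16/s0 MISS; vc=[22,40,8]
#18 0x20→b8/s0 VC-HIT; vc=[22,40,16]

SEQ = [MISS, MISS, L1-HIT, L1-HIT, L1-HIT, MISS, MISS, MISS, L1-HIT, L1-HIT, L1-HIT, MISS, L1-HIT, MISS, MISS, VC-HIT, MISS, MISS, VC-HIT]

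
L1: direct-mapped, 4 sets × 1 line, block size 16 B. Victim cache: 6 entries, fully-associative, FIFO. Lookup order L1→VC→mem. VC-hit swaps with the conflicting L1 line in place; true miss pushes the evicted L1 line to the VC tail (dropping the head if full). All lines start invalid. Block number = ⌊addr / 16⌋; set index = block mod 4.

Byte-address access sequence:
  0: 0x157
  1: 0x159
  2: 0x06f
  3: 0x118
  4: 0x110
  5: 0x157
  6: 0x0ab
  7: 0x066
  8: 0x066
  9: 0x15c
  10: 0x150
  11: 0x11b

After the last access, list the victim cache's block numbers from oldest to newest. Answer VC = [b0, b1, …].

VC = [21, 10]

  [0] addr=0x157 blk=21 s=1: MISS | VC []
  [1] addr=0x159 blk=21 s=1: L1-HIT | VC []
  [2] addr=0x6f blk=6 s=2: MISS | VC []
  [3] addr=0x118 blk=17 s=1: MISS | VC [21]
  [4] addr=0x110 blk=17 s=1: L1-HIT | VC [21]
  [5] addr=0x157 blk=21 s=1: VC-HIT | VC [17]
  [6] addr=0xab blk=10 s=2: MISS | VC [17, 6]
  [7] addr=0x66 blk=6 s=2: VC-HIT | VC [17, 10]
  [8] addr=0x66 blk=6 s=2: L1-HIT | VC [17, 10]
  [9] addr=0x15c blk=21 s=1: L1-HIT | VC [17, 10]
  [10] addr=0x150 blk=21 s=1: L1-HIT | VC [17, 10]
  [11] addr=0x11b blk=17 s=1: VC-HIT | VC [21, 10]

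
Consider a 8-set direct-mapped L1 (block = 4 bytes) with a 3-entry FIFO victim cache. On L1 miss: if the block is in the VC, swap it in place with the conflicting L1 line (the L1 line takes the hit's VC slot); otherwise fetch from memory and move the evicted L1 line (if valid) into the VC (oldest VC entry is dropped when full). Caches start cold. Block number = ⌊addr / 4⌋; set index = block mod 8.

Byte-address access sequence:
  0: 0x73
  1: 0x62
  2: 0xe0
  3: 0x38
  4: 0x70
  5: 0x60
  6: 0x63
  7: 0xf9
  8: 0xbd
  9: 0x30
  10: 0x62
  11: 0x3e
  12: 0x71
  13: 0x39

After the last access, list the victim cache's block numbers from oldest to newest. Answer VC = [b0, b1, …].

0: 0x73 (blk 28, set 4) → MISS  vc=[]
1: 0x62 (blk 24, set 0) → MISS  vc=[]
2: 0xe0 (blk 56, set 0) → MISS  vc=[24]
3: 0x38 (blk 14, set 6) → MISS  vc=[24]
4: 0x70 (blk 28, set 4) → L1-HIT  vc=[24]
5: 0x60 (blk 24, set 0) → VC-HIT  vc=[56]
6: 0x63 (blk 24, set 0) → L1-HIT  vc=[56]
7: 0xf9 (blk 62, set 6) → MISS  vc=[56, 14]
8: 0xbd (blk 47, set 7) → MISS  vc=[56, 14]
9: 0x30 (blk 12, set 4) → MISS  vc=[56, 14, 28]
10: 0x62 (blk 24, set 0) → L1-HIT  vc=[56, 14, 28]
11: 0x3e (blk 15, set 7) → MISS  vc=[14, 28, 47]
12: 0x71 (blk 28, set 4) → VC-HIT  vc=[14, 12, 47]
13: 0x39 (blk 14, set 6) → VC-HIT  vc=[62, 12, 47]

VC = [62, 12, 47]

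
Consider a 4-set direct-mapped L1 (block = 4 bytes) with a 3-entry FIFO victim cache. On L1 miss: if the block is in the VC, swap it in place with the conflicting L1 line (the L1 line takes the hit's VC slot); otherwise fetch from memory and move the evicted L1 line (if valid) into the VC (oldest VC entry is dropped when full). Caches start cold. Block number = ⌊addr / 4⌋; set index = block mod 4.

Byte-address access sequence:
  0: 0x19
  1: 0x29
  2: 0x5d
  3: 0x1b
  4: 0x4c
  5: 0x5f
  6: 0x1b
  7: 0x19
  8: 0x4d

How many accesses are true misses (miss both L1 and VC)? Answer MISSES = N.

#0 0x19→b6/s2 MISS; vc=[]
#1 0x29→b10/s2 MISS; vc=[6]
#2 0x5d→b23/s3 MISS; vc=[6]
#3 0x1b→b6/s2 VC-HIT; vc=[10]
#4 0x4c→b19/s3 MISS; vc=[10,23]
#5 0x5f→b23/s3 VC-HIT; vc=[10,19]
#6 0x1b→b6/s2 L1-HIT; vc=[10,19]
#7 0x19→b6/s2 L1-HIT; vc=[10,19]
#8 0x4d→b19/s3 VC-HIT; vc=[10,23]

MISSES = 4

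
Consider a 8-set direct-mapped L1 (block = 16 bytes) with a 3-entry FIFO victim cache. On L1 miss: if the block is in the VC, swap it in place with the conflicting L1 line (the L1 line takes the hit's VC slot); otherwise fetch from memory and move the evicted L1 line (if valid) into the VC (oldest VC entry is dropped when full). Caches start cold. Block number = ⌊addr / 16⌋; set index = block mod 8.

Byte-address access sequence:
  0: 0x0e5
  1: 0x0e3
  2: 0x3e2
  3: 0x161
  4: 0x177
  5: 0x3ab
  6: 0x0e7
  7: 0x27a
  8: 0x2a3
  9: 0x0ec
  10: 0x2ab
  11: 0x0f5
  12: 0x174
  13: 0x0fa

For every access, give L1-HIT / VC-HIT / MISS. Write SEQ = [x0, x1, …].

  [0] addr=0xe5 blk=14 s=6: MISS | VC []
  [1] addr=0xe3 blk=14 s=6: L1-HIT | VC []
  [2] addr=0x3e2 blk=62 s=6: MISS | VC [14]
  [3] addr=0x161 blk=22 s=6: MISS | VC [14, 62]
  [4] addr=0x177 blk=23 s=7: MISS | VC [14, 62]
  [5] addr=0x3ab blk=58 s=2: MISS | VC [14, 62]
  [6] addr=0xe7 blk=14 s=6: VC-HIT | VC [22, 62]
  [7] addr=0x27a blk=39 s=7: MISS | VC [22, 62, 23]
  [8] addr=0x2a3 blk=42 s=2: MISS | VC [62, 23, 58]
  [9] addr=0xec blk=14 s=6: L1-HIT | VC [62, 23, 58]
  [10] addr=0x2ab blk=42 s=2: L1-HIT | VC [62, 23, 58]
  [11] addr=0xf5 blk=15 s=7: MISS | VC [23, 58, 39]
  [12] addr=0x174 blk=23 s=7: VC-HIT | VC [15, 58, 39]
  [13] addr=0xfa blk=15 s=7: VC-HIT | VC [23, 58, 39]

SEQ = [MISS, L1-HIT, MISS, MISS, MISS, MISS, VC-HIT, MISS, MISS, L1-HIT, L1-HIT, MISS, VC-HIT, VC-HIT]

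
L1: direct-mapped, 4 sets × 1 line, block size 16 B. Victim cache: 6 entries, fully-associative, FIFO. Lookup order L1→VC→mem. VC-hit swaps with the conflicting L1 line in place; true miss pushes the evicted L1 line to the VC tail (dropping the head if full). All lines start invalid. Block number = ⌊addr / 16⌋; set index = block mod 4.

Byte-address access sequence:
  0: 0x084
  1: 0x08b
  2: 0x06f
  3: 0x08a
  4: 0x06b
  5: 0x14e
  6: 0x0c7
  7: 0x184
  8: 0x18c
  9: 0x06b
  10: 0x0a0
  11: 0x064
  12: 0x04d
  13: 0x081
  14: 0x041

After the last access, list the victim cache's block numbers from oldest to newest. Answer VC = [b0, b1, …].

VC = [8, 20, 12, 10, 24]

#0 0x84→b8/s0 MISS; vc=[]
#1 0x8b→b8/s0 L1-HIT; vc=[]
#2 0x6f→b6/s2 MISS; vc=[]
#3 0x8a→b8/s0 L1-HIT; vc=[]
#4 0x6b→b6/s2 L1-HIT; vc=[]
#5 0x14e→b20/s0 MISS; vc=[8]
#6 0xc7→b12/s0 MISS; vc=[8,20]
#7 0x184→b24/s0 MISS; vc=[8,20,12]
#8 0x18c→b24/s0 L1-HIT; vc=[8,20,12]
#9 0x6b→b6/s2 L1-HIT; vc=[8,20,12]
#10 0xa0→b10/s2 MISS; vc=[8,20,12,6]
#11 0x64→b6/s2 VC-HIT; vc=[8,20,12,10]
#12 0x4d→b4/s0 MISS; vc=[8,20,12,10,24]
#13 0x81→b8/s0 VC-HIT; vc=[4,20,12,10,24]
#14 0x41→b4/s0 VC-HIT; vc=[8,20,12,10,24]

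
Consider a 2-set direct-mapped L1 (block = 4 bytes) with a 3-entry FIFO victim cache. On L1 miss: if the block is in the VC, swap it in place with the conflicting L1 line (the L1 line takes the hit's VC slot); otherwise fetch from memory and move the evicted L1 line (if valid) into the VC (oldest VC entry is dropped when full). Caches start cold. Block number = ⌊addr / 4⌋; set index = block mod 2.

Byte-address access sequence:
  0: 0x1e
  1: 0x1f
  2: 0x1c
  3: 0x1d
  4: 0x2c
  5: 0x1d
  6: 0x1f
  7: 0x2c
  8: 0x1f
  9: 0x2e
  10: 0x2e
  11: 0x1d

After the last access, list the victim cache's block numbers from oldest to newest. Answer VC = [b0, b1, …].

0: 0x1e (blk 7, set 1) → MISS  vc=[]
1: 0x1f (blk 7, set 1) → L1-HIT  vc=[]
2: 0x1c (blk 7, set 1) → L1-HIT  vc=[]
3: 0x1d (blk 7, set 1) → L1-HIT  vc=[]
4: 0x2c (blk 11, set 1) → MISS  vc=[7]
5: 0x1d (blk 7, set 1) → VC-HIT  vc=[11]
6: 0x1f (blk 7, set 1) → L1-HIT  vc=[11]
7: 0x2c (blk 11, set 1) → VC-HIT  vc=[7]
8: 0x1f (blk 7, set 1) → VC-HIT  vc=[11]
9: 0x2e (blk 11, set 1) → VC-HIT  vc=[7]
10: 0x2e (blk 11, set 1) → L1-HIT  vc=[7]
11: 0x1d (blk 7, set 1) → VC-HIT  vc=[11]

VC = [11]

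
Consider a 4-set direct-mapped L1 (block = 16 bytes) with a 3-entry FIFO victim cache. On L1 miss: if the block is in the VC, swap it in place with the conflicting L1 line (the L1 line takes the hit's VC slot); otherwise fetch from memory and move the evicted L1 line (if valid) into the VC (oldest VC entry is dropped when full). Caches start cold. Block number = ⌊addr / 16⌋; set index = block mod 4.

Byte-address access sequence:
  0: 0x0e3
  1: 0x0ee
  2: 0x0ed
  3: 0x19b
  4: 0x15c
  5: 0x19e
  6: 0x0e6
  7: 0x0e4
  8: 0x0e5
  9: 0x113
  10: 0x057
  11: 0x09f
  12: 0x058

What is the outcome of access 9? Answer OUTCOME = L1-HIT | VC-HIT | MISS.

#0 0xe3→b14/s2 MISS; vc=[]
#1 0xee→b14/s2 L1-HIT; vc=[]
#2 0xed→b14/s2 L1-HIT; vc=[]
#3 0x19b→b25/s1 MISS; vc=[]
#4 0x15c→b21/s1 MISS; vc=[25]
#5 0x19e→b25/s1 VC-HIT; vc=[21]
#6 0xe6→b14/s2 L1-HIT; vc=[21]
#7 0xe4→b14/s2 L1-HIT; vc=[21]
#8 0xe5→b14/s2 L1-HIT; vc=[21]
#9 0x113→b17/s1 MISS; vc=[21,25]
#10 0x57→b5/s1 MISS; vc=[21,25,17]
#11 0x9f→b9/s1 MISS; vc=[25,17,5]
#12 0x58→b5/s1 VC-HIT; vc=[25,17,9]

OUTCOME = MISS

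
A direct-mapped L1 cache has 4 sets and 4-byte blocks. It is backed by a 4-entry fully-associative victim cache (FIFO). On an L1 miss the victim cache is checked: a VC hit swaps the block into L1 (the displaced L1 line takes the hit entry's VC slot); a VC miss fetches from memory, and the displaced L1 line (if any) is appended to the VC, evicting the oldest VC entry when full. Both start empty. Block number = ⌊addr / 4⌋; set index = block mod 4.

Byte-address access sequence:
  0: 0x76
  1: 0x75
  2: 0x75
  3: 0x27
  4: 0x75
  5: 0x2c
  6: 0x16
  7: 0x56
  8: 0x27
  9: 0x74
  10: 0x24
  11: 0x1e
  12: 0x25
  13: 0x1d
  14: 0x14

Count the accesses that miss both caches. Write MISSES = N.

MISSES = 6

  [0] addr=0x76 blk=29 s=1: MISS | VC []
  [1] addr=0x75 blk=29 s=1: L1-HIT | VC []
  [2] addr=0x75 blk=29 s=1: L1-HIT | VC []
  [3] addr=0x27 blk=9 s=1: MISS | VC [29]
  [4] addr=0x75 blk=29 s=1: VC-HIT | VC [9]
  [5] addr=0x2c blk=11 s=3: MISS | VC [9]
  [6] addr=0x16 blk=5 s=1: MISS | VC [9, 29]
  [7] addr=0x56 blk=21 s=1: MISS | VC [9, 29, 5]
  [8] addr=0x27 blk=9 s=1: VC-HIT | VC [21, 29, 5]
  [9] addr=0x74 blk=29 s=1: VC-HIT | VC [21, 9, 5]
  [10] addr=0x24 blk=9 s=1: VC-HIT | VC [21, 29, 5]
  [11] addr=0x1e blk=7 s=3: MISS | VC [21, 29, 5, 11]
  [12] addr=0x25 blk=9 s=1: L1-HIT | VC [21, 29, 5, 11]
  [13] addr=0x1d blk=7 s=3: L1-HIT | VC [21, 29, 5, 11]
  [14] addr=0x14 blk=5 s=1: VC-HIT | VC [21, 29, 9, 11]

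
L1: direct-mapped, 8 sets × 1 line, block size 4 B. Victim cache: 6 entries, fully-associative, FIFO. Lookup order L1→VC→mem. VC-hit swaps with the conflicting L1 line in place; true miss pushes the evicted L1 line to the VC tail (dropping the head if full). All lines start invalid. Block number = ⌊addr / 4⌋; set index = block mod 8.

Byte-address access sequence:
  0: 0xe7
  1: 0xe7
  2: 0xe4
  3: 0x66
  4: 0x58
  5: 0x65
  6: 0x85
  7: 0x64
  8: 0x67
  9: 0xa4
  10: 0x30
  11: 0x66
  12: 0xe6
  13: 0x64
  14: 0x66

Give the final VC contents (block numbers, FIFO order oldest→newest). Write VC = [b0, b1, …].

VC = [57, 33, 41]

0: 0xe7 (blk 57, set 1) → MISS  vc=[]
1: 0xe7 (blk 57, set 1) → L1-HIT  vc=[]
2: 0xe4 (blk 57, set 1) → L1-HIT  vc=[]
3: 0x66 (blk 25, set 1) → MISS  vc=[57]
4: 0x58 (blk 22, set 6) → MISS  vc=[57]
5: 0x65 (blk 25, set 1) → L1-HIT  vc=[57]
6: 0x85 (blk 33, set 1) → MISS  vc=[57, 25]
7: 0x64 (blk 25, set 1) → VC-HIT  vc=[57, 33]
8: 0x67 (blk 25, set 1) → L1-HIT  vc=[57, 33]
9: 0xa4 (blk 41, set 1) → MISS  vc=[57, 33, 25]
10: 0x30 (blk 12, set 4) → MISS  vc=[57, 33, 25]
11: 0x66 (blk 25, set 1) → VC-HIT  vc=[57, 33, 41]
12: 0xe6 (blk 57, set 1) → VC-HIT  vc=[25, 33, 41]
13: 0x64 (blk 25, set 1) → VC-HIT  vc=[57, 33, 41]
14: 0x66 (blk 25, set 1) → L1-HIT  vc=[57, 33, 41]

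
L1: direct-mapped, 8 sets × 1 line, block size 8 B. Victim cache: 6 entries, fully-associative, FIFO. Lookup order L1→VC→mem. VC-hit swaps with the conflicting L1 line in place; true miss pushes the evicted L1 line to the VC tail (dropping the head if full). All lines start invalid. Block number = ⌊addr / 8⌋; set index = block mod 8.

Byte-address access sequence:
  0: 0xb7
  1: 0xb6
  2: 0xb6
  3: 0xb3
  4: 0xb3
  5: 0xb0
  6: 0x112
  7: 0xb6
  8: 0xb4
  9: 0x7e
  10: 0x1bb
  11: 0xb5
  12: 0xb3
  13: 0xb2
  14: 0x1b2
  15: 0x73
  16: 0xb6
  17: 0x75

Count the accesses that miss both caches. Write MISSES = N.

MISSES = 6

  [0] addr=0xb7 blk=22 s=6: MISS | VC []
  [1] addr=0xb6 blk=22 s=6: L1-HIT | VC []
  [2] addr=0xb6 blk=22 s=6: L1-HIT | VC []
  [3] addr=0xb3 blk=22 s=6: L1-HIT | VC []
  [4] addr=0xb3 blk=22 s=6: L1-HIT | VC []
  [5] addr=0xb0 blk=22 s=6: L1-HIT | VC []
  [6] addr=0x112 blk=34 s=2: MISS | VC []
  [7] addr=0xb6 blk=22 s=6: L1-HIT | VC []
  [8] addr=0xb4 blk=22 s=6: L1-HIT | VC []
  [9] addr=0x7e blk=15 s=7: MISS | VC []
  [10] addr=0x1bb blk=55 s=7: MISS | VC [15]
  [11] addr=0xb5 blk=22 s=6: L1-HIT | VC [15]
  [12] addr=0xb3 blk=22 s=6: L1-HIT | VC [15]
  [13] addr=0xb2 blk=22 s=6: L1-HIT | VC [15]
  [14] addr=0x1b2 blk=54 s=6: MISS | VC [15, 22]
  [15] addr=0x73 blk=14 s=6: MISS | VC [15, 22, 54]
  [16] addr=0xb6 blk=22 s=6: VC-HIT | VC [15, 14, 54]
  [17] addr=0x75 blk=14 s=6: VC-HIT | VC [15, 22, 54]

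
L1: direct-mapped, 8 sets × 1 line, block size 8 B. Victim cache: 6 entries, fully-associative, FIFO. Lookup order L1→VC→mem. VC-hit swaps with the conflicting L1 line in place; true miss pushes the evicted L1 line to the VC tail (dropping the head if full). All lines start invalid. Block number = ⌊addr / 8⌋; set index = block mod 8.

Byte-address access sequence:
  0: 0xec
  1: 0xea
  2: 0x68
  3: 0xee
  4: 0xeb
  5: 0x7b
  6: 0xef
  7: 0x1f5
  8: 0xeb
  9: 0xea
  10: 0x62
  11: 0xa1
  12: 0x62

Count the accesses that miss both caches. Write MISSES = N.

MISSES = 6

  [0] addr=0xec blk=29 s=5: MISS | VC []
  [1] addr=0xea blk=29 s=5: L1-HIT | VC []
  [2] addr=0x68 blk=13 s=5: MISS | VC [29]
  [3] addr=0xee blk=29 s=5: VC-HIT | VC [13]
  [4] addr=0xeb blk=29 s=5: L1-HIT | VC [13]
  [5] addr=0x7b blk=15 s=7: MISS | VC [13]
  [6] addr=0xef blk=29 s=5: L1-HIT | VC [13]
  [7] addr=0x1f5 blk=62 s=6: MISS | VC [13]
  [8] addr=0xeb blk=29 s=5: L1-HIT | VC [13]
  [9] addr=0xea blk=29 s=5: L1-HIT | VC [13]
  [10] addr=0x62 blk=12 s=4: MISS | VC [13]
  [11] addr=0xa1 blk=20 s=4: MISS | VC [13, 12]
  [12] addr=0x62 blk=12 s=4: VC-HIT | VC [13, 20]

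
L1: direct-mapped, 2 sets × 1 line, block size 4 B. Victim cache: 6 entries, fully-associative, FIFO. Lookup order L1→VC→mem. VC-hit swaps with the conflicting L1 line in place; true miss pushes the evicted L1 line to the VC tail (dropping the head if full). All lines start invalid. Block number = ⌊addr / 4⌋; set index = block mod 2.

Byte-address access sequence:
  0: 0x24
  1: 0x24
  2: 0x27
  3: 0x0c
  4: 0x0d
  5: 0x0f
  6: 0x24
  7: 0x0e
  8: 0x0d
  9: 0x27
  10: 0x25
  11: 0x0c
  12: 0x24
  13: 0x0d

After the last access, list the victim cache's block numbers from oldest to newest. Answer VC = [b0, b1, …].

  [0] addr=0x24 blk=9 s=1: MISS | VC []
  [1] addr=0x24 blk=9 s=1: L1-HIT | VC []
  [2] addr=0x27 blk=9 s=1: L1-HIT | VC []
  [3] addr=0xc blk=3 s=1: MISS | VC [9]
  [4] addr=0xd blk=3 s=1: L1-HIT | VC [9]
  [5] addr=0xf blk=3 s=1: L1-HIT | VC [9]
  [6] addr=0x24 blk=9 s=1: VC-HIT | VC [3]
  [7] addr=0xe blk=3 s=1: VC-HIT | VC [9]
  [8] addr=0xd blk=3 s=1: L1-HIT | VC [9]
  [9] addr=0x27 blk=9 s=1: VC-HIT | VC [3]
  [10] addr=0x25 blk=9 s=1: L1-HIT | VC [3]
  [11] addr=0xc blk=3 s=1: VC-HIT | VC [9]
  [12] addr=0x24 blk=9 s=1: VC-HIT | VC [3]
  [13] addr=0xd blk=3 s=1: VC-HIT | VC [9]

VC = [9]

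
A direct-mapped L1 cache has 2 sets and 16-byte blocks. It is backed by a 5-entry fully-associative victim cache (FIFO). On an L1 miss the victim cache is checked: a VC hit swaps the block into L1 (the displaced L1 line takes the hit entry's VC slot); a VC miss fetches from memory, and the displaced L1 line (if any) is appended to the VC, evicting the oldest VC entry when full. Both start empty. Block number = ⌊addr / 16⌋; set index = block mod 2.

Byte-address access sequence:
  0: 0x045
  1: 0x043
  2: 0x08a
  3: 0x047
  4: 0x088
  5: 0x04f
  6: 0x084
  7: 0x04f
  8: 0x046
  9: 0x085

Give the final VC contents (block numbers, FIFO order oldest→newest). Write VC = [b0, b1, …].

VC = [4]

0: 0x45 (blk 4, set 0) → MISS  vc=[]
1: 0x43 (blk 4, set 0) → L1-HIT  vc=[]
2: 0x8a (blk 8, set 0) → MISS  vc=[4]
3: 0x47 (blk 4, set 0) → VC-HIT  vc=[8]
4: 0x88 (blk 8, set 0) → VC-HIT  vc=[4]
5: 0x4f (blk 4, set 0) → VC-HIT  vc=[8]
6: 0x84 (blk 8, set 0) → VC-HIT  vc=[4]
7: 0x4f (blk 4, set 0) → VC-HIT  vc=[8]
8: 0x46 (blk 4, set 0) → L1-HIT  vc=[8]
9: 0x85 (blk 8, set 0) → VC-HIT  vc=[4]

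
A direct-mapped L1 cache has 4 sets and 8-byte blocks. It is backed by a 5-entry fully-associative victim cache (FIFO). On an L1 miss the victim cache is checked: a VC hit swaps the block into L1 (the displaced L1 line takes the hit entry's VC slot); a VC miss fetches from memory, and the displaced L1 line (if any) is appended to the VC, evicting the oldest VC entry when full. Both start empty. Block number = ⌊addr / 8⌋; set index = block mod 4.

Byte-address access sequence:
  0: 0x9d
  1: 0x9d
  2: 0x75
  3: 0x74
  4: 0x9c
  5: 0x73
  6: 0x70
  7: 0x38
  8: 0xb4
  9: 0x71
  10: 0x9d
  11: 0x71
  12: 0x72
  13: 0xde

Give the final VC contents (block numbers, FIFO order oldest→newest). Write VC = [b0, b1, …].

  [0] addr=0x9d blk=19 s=3: MISS | VC []
  [1] addr=0x9d blk=19 s=3: L1-HIT | VC []
  [2] addr=0x75 blk=14 s=2: MISS | VC []
  [3] addr=0x74 blk=14 s=2: L1-HIT | VC []
  [4] addr=0x9c blk=19 s=3: L1-HIT | VC []
  [5] addr=0x73 blk=14 s=2: L1-HIT | VC []
  [6] addr=0x70 blk=14 s=2: L1-HIT | VC []
  [7] addr=0x38 blk=7 s=3: MISS | VC [19]
  [8] addr=0xb4 blk=22 s=2: MISS | VC [19, 14]
  [9] addr=0x71 blk=14 s=2: VC-HIT | VC [19, 22]
  [10] addr=0x9d blk=19 s=3: VC-HIT | VC [7, 22]
  [11] addr=0x71 blk=14 s=2: L1-HIT | VC [7, 22]
  [12] addr=0x72 blk=14 s=2: L1-HIT | VC [7, 22]
  [13] addr=0xde blk=27 s=3: MISS | VC [7, 22, 19]

VC = [7, 22, 19]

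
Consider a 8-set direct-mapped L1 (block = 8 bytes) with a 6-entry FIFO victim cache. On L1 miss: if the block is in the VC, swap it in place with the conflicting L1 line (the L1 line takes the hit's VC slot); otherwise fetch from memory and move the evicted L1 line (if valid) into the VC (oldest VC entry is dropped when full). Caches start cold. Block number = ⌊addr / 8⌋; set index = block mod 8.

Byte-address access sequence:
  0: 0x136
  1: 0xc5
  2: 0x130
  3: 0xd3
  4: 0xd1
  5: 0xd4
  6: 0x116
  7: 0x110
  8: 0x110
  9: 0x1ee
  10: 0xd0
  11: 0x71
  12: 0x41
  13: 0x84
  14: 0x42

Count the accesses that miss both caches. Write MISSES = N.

MISSES = 8

#0 0x136→b38/s6 MISS; vc=[]
#1 0xc5→b24/s0 MISS; vc=[]
#2 0x130→b38/s6 L1-HIT; vc=[]
#3 0xd3→b26/s2 MISS; vc=[]
#4 0xd1→b26/s2 L1-HIT; vc=[]
#5 0xd4→b26/s2 L1-HIT; vc=[]
#6 0x116→b34/s2 MISS; vc=[26]
#7 0x110→b34/s2 L1-HIT; vc=[26]
#8 0x110→b34/s2 L1-HIT; vc=[26]
#9 0x1ee→b61/s5 MISS; vc=[26]
#10 0xd0→b26/s2 VC-HIT; vc=[34]
#11 0x71→b14/s6 MISS; vc=[34,38]
#12 0x41→b8/s0 MISS; vc=[34,38,24]
#13 0x84→b16/s0 MISS; vc=[34,38,24,8]
#14 0x42→b8/s0 VC-HIT; vc=[34,38,24,16]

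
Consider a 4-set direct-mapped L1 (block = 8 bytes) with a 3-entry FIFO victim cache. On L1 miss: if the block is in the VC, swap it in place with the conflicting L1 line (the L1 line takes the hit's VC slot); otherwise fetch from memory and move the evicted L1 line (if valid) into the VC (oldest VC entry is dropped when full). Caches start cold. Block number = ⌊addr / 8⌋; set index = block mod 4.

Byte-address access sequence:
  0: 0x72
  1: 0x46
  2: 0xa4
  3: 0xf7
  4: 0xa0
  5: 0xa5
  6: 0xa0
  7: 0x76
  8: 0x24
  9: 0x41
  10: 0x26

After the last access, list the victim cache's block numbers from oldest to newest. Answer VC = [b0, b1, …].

0: 0x72 (blk 14, set 2) → MISS  vc=[]
1: 0x46 (blk 8, set 0) → MISS  vc=[]
2: 0xa4 (blk 20, set 0) → MISS  vc=[8]
3: 0xf7 (blk 30, set 2) → MISS  vc=[8, 14]
4: 0xa0 (blk 20, set 0) → L1-HIT  vc=[8, 14]
5: 0xa5 (blk 20, set 0) → L1-HIT  vc=[8, 14]
6: 0xa0 (blk 20, set 0) → L1-HIT  vc=[8, 14]
7: 0x76 (blk 14, set 2) → VC-HIT  vc=[8, 30]
8: 0x24 (blk 4, set 0) → MISS  vc=[8, 30, 20]
9: 0x41 (blk 8, set 0) → VC-HIT  vc=[4, 30, 20]
10: 0x26 (blk 4, set 0) → VC-HIT  vc=[8, 30, 20]

VC = [8, 30, 20]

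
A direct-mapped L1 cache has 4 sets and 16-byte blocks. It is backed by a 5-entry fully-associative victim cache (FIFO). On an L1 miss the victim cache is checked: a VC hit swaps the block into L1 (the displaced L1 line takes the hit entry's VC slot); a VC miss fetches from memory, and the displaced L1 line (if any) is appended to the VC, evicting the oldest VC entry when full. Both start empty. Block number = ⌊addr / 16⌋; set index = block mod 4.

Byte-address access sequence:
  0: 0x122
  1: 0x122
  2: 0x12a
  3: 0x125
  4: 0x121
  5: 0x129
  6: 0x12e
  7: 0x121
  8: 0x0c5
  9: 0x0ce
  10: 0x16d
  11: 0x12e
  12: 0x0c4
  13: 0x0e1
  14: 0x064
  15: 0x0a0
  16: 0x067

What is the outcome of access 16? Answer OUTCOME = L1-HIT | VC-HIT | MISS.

  [0] addr=0x122 blk=18 s=2: MISS | VC []
  [1] addr=0x122 blk=18 s=2: L1-HIT | VC []
  [2] addr=0x12a blk=18 s=2: L1-HIT | VC []
  [3] addr=0x125 blk=18 s=2: L1-HIT | VC []
  [4] addr=0x121 blk=18 s=2: L1-HIT | VC []
  [5] addr=0x129 blk=18 s=2: L1-HIT | VC []
  [6] addr=0x12e blk=18 s=2: L1-HIT | VC []
  [7] addr=0x121 blk=18 s=2: L1-HIT | VC []
  [8] addr=0xc5 blk=12 s=0: MISS | VC []
  [9] addr=0xce blk=12 s=0: L1-HIT | VC []
  [10] addr=0x16d blk=22 s=2: MISS | VC [18]
  [11] addr=0x12e blk=18 s=2: VC-HIT | VC [22]
  [12] addr=0xc4 blk=12 s=0: L1-HIT | VC [22]
  [13] addr=0xe1 blk=14 s=2: MISS | VC [22, 18]
  [14] addr=0x64 blk=6 s=2: MISS | VC [22, 18, 14]
  [15] addr=0xa0 blk=10 s=2: MISS | VC [22, 18, 14, 6]
  [16] addr=0x67 blk=6 s=2: VC-HIT | VC [22, 18, 14, 10]

OUTCOME = VC-HIT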